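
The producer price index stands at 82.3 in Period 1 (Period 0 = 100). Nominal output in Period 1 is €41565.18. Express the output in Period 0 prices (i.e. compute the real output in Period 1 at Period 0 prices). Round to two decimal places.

Real = Nominal ÷ (Index/100) = 41565.18 ÷ (82.3/100)
     = 41565.18 ÷ 0.823 = 50504.4714

50504.47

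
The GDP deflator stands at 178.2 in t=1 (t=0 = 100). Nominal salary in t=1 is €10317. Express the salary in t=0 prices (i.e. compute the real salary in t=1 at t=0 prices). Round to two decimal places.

5789.56

Real = Nominal ÷ (Index/100) = 10317 ÷ (178.2/100)
     = 10317 ÷ 1.782 = 5789.5623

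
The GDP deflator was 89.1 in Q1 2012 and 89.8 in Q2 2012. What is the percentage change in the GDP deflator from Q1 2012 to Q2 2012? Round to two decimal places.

Change = (89.8 − 89.1) / 89.1 × 100
       = 0.7 / 89.1 × 100 = 0.7856%

0.79%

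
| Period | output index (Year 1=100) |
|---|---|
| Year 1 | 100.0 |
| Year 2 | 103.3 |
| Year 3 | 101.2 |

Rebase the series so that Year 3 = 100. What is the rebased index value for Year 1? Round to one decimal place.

Rebased(Year 1) = 100.0 / 101.2 × 100 = 98.8142

98.8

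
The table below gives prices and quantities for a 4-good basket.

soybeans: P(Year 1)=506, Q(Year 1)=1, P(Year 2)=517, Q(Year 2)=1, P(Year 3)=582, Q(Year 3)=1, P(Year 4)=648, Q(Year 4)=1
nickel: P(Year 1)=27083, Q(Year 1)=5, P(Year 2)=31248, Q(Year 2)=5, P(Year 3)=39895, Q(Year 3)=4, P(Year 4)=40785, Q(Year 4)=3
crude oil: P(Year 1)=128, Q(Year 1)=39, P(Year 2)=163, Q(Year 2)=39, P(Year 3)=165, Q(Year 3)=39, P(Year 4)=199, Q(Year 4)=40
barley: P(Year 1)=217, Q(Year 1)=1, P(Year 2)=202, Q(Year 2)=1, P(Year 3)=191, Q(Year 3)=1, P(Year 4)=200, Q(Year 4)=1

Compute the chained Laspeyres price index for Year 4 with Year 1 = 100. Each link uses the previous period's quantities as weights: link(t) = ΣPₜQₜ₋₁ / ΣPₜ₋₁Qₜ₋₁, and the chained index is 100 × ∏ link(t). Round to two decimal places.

150.80

Link Year 1→Year 2:
ΣP(Year 2)Q(Year 1) = 517×1 + 31248×5 + 163×39 + 202×1 = 517 + 156240 + 6357 + 202 = 163316
ΣP(Year 1)Q(Year 1) = 506×1 + 27083×5 + 128×39 + 217×1 = 506 + 135415 + 4992 + 217 = 141130
link = 163316/141130 = 1.157203
Link Year 2→Year 3:
ΣP(Year 3)Q(Year 2) = 582×1 + 39895×5 + 165×39 + 191×1 = 582 + 199475 + 6435 + 191 = 206683
ΣP(Year 2)Q(Year 2) = 517×1 + 31248×5 + 163×39 + 202×1 = 517 + 156240 + 6357 + 202 = 163316
link = 206683/163316 = 1.265540
Link Year 3→Year 4:
ΣP(Year 4)Q(Year 3) = 648×1 + 40785×4 + 199×39 + 200×1 = 648 + 163140 + 7761 + 200 = 171749
ΣP(Year 3)Q(Year 3) = 582×1 + 39895×4 + 165×39 + 191×1 = 582 + 159580 + 6435 + 191 = 166788
link = 171749/166788 = 1.029744
Chained index = 100 × 1.157203 × 1.265540 × 1.029744 = 150.8047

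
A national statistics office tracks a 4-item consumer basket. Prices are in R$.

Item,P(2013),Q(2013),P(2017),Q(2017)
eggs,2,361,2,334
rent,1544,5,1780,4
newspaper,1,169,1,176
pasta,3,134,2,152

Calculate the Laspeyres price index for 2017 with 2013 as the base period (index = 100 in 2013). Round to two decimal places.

111.61

Laspeyres price index uses base-period quantities as weights.
ΣP(2017)·Q(2013) = 2×361 + 1780×5 + 1×169 + 2×134 = 722 + 8900 + 169 + 268 = 10059
ΣP(2013)·Q(2013) = 2×361 + 1544×5 + 1×169 + 3×134 = 722 + 7720 + 169 + 402 = 9013
Index = 10059 / 9013 × 100 = 111.6055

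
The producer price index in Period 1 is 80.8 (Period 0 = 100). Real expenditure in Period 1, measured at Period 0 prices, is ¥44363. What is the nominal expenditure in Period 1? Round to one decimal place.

35845.3

Nominal = Real × (Index/100) = 44363 × (80.8/100)
        = 44363 × 0.808 = 35845.3040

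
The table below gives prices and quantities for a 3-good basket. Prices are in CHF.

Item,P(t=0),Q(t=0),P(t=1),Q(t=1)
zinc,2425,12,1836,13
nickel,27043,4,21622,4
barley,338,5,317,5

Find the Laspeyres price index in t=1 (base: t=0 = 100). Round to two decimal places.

Laspeyres price index uses base-period quantities as weights.
ΣP(t=1)·Q(t=0) = 1836×12 + 21622×4 + 317×5 = 22032 + 86488 + 1585 = 110105
ΣP(t=0)·Q(t=0) = 2425×12 + 27043×4 + 338×5 = 29100 + 108172 + 1690 = 138962
Index = 110105 / 138962 × 100 = 79.2339

79.23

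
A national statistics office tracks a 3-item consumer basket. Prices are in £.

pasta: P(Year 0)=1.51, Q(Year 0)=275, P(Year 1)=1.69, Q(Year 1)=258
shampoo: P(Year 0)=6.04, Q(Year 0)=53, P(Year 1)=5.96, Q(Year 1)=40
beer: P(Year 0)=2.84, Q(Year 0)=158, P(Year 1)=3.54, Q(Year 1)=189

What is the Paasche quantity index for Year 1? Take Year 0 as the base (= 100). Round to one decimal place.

Paasche quantity index uses current-period prices as weights.
ΣP(Year 1)·Q(Year 1) = 1.69×258 + 5.96×40 + 3.54×189 = 436.02 + 238.4 + 669.06 = 1343.48
ΣP(Year 1)·Q(Year 0) = 1.69×275 + 5.96×53 + 3.54×158 = 464.75 + 315.88 + 559.32 = 1339.95
Index = 1343.48 / 1339.95 × 100 = 100.2634

100.3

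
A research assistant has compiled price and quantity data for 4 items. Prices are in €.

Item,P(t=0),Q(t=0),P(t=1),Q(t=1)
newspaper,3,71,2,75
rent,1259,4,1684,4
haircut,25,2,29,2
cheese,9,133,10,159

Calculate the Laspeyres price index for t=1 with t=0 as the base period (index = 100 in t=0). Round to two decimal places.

127.25

Laspeyres price index uses base-period quantities as weights.
ΣP(t=1)·Q(t=0) = 2×71 + 1684×4 + 29×2 + 10×133 = 142 + 6736 + 58 + 1330 = 8266
ΣP(t=0)·Q(t=0) = 3×71 + 1259×4 + 25×2 + 9×133 = 213 + 5036 + 50 + 1197 = 6496
Index = 8266 / 6496 × 100 = 127.2475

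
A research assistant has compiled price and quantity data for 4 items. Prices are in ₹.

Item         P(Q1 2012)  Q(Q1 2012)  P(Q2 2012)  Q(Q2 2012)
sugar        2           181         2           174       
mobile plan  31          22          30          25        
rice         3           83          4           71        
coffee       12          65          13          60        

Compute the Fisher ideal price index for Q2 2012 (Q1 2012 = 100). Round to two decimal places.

Laspeyres component (base-period weights):
ΣP(Q2 2012)Q(Q1 2012) = 2×181 + 30×22 + 4×83 + 13×65 = 362 + 660 + 332 + 845 = 2199
ΣP(Q1 2012)Q(Q1 2012) = 2×181 + 31×22 + 3×83 + 12×65 = 362 + 682 + 249 + 780 = 2073
L = 2199 / 2073 × 100 = 106.0781
Paasche component (current-period weights):
ΣP(Q2 2012)Q(Q2 2012) = 2×174 + 30×25 + 4×71 + 13×60 = 348 + 750 + 284 + 780 = 2162
ΣP(Q1 2012)Q(Q2 2012) = 2×174 + 31×25 + 3×71 + 12×60 = 348 + 775 + 213 + 720 = 2056
P = 2162 / 2056 × 100 = 105.1556
Fisher = √(L × P) = √(106.0781 × 105.1556) = 105.6159

105.62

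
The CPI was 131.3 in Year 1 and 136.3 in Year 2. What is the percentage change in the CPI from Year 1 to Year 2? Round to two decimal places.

3.81%

Change = (136.3 − 131.3) / 131.3 × 100
       = 5.0 / 131.3 × 100 = 3.8081%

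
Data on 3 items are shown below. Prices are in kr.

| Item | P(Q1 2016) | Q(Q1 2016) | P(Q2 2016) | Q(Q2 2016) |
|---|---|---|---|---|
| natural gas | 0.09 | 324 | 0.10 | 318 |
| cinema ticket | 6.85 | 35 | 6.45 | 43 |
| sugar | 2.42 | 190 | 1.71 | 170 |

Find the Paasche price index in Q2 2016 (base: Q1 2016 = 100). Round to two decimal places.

Paasche price index uses current-period quantities as weights.
ΣP(Q2 2016)·Q(Q2 2016) = 0.10×318 + 6.45×43 + 1.71×170 = 31.8 + 277.35 + 290.7 = 599.85
ΣP(Q1 2016)·Q(Q2 2016) = 0.09×318 + 6.85×43 + 2.42×170 = 28.62 + 294.55 + 411.4 = 734.57
Index = 599.85 / 734.57 × 100 = 81.6600

81.66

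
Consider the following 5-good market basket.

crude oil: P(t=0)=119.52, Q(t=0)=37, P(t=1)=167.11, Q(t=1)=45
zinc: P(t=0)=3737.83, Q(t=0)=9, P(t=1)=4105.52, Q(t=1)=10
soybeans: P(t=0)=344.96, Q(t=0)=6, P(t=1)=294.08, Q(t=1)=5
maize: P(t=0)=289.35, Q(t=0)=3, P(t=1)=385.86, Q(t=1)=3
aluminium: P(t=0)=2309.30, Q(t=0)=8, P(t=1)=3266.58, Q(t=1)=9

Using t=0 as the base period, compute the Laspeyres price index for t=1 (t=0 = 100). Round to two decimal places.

Laspeyres price index uses base-period quantities as weights.
ΣP(t=1)·Q(t=0) = 167.11×37 + 4105.52×9 + 294.08×6 + 385.86×3 + 3266.58×8 = 6183.07 + 36949.68 + 1764.48 + 1157.58 + 26132.64 = 72187.45
ΣP(t=0)·Q(t=0) = 119.52×37 + 3737.83×9 + 344.96×6 + 289.35×3 + 2309.30×8 = 4422.24 + 33640.47 + 2069.76 + 868.05 + 18474.4 = 59474.92
Index = 72187.45 / 59474.92 × 100 = 121.3746

121.37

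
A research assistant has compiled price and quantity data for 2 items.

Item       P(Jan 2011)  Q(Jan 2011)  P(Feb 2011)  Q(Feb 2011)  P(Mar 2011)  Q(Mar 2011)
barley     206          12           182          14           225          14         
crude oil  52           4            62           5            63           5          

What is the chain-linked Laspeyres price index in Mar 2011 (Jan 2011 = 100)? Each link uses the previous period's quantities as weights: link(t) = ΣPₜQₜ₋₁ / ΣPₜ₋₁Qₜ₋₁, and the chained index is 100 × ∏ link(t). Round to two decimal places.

Link Jan 2011→Feb 2011:
ΣP(Feb 2011)Q(Jan 2011) = 182×12 + 62×4 = 2184 + 248 = 2432
ΣP(Jan 2011)Q(Jan 2011) = 206×12 + 52×4 = 2472 + 208 = 2680
link = 2432/2680 = 0.907463
Link Feb 2011→Mar 2011:
ΣP(Mar 2011)Q(Feb 2011) = 225×14 + 63×5 = 3150 + 315 = 3465
ΣP(Feb 2011)Q(Feb 2011) = 182×14 + 62×5 = 2548 + 310 = 2858
link = 3465/2858 = 1.212386
Chained index = 100 × 0.907463 × 1.212386 = 110.0195

110.02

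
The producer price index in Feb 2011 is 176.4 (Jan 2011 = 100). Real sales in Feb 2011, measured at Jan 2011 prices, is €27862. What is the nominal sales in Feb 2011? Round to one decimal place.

49148.6

Nominal = Real × (Index/100) = 27862 × (176.4/100)
        = 27862 × 1.764 = 49148.5680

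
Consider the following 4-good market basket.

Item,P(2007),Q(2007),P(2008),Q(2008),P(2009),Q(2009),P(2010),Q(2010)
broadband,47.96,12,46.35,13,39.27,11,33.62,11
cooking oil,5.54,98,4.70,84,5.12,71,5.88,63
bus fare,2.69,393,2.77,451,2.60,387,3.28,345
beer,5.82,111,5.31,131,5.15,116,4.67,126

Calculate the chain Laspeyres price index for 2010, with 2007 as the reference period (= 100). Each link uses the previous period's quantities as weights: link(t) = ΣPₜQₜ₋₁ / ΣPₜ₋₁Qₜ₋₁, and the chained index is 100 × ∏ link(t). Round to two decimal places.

98.01

Link 2007→2008:
ΣP(2008)Q(2007) = 46.35×12 + 4.70×98 + 2.77×393 + 5.31×111 = 556.2 + 460.6 + 1088.61 + 589.41 = 2694.82
ΣP(2007)Q(2007) = 47.96×12 + 5.54×98 + 2.69×393 + 5.82×111 = 575.52 + 542.92 + 1057.17 + 646.02 = 2821.63
link = 2694.82/2821.63 = 0.955058
Link 2008→2009:
ΣP(2009)Q(2008) = 39.27×13 + 5.12×84 + 2.60×451 + 5.15×131 = 510.51 + 430.08 + 1172.6 + 674.65 = 2787.84
ΣP(2008)Q(2008) = 46.35×13 + 4.70×84 + 2.77×451 + 5.31×131 = 602.55 + 394.8 + 1249.27 + 695.61 = 2942.23
link = 2787.84/2942.23 = 0.947526
Link 2009→2010:
ΣP(2010)Q(2009) = 33.62×11 + 5.88×71 + 3.28×387 + 4.67×116 = 369.82 + 417.48 + 1269.36 + 541.72 = 2598.38
ΣP(2009)Q(2009) = 39.27×11 + 5.12×71 + 2.60×387 + 5.15×116 = 431.97 + 363.52 + 1006.2 + 597.4 = 2399.09
link = 2598.38/2399.09 = 1.083069
Chained index = 100 × 0.955058 × 0.947526 × 1.083069 = 98.0115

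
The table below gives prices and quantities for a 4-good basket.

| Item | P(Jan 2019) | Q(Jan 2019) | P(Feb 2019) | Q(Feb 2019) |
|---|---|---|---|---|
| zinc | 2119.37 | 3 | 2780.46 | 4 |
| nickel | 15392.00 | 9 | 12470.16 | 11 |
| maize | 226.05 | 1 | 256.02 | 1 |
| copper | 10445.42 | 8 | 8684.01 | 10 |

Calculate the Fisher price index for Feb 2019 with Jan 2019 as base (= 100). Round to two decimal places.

Laspeyres component (base-period weights):
ΣP(Feb 2019)Q(Jan 2019) = 2780.46×3 + 12470.16×9 + 256.02×1 + 8684.01×8 = 8341.38 + 112231.44 + 256.02 + 69472.08 = 190300.92
ΣP(Jan 2019)Q(Jan 2019) = 2119.37×3 + 15392.00×9 + 226.05×1 + 10445.42×8 = 6358.11 + 138528 + 226.05 + 83563.36 = 228675.52
L = 190300.92 / 228675.52 × 100 = 83.2188
Paasche component (current-period weights):
ΣP(Feb 2019)Q(Feb 2019) = 2780.46×4 + 12470.16×11 + 256.02×1 + 8684.01×10 = 11121.84 + 137171.76 + 256.02 + 86840.1 = 235389.72
ΣP(Jan 2019)Q(Feb 2019) = 2119.37×4 + 15392.00×11 + 226.05×1 + 10445.42×10 = 8477.48 + 169312 + 226.05 + 104454.2 = 282469.73
P = 235389.72 / 282469.73 × 100 = 83.3327
Fisher = √(L × P) = √(83.2188 × 83.3327) = 83.2757

83.28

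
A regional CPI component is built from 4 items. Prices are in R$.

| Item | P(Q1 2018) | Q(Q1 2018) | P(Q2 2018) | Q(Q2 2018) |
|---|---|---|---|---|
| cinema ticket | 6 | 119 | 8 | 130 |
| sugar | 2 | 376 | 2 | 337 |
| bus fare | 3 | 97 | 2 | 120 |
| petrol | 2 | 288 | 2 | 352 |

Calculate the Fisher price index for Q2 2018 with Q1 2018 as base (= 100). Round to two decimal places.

Laspeyres component (base-period weights):
ΣP(Q2 2018)Q(Q1 2018) = 8×119 + 2×376 + 2×97 + 2×288 = 952 + 752 + 194 + 576 = 2474
ΣP(Q1 2018)Q(Q1 2018) = 6×119 + 2×376 + 3×97 + 2×288 = 714 + 752 + 291 + 576 = 2333
L = 2474 / 2333 × 100 = 106.0437
Paasche component (current-period weights):
ΣP(Q2 2018)Q(Q2 2018) = 8×130 + 2×337 + 2×120 + 2×352 = 1040 + 674 + 240 + 704 = 2658
ΣP(Q1 2018)Q(Q2 2018) = 6×130 + 2×337 + 3×120 + 2×352 = 780 + 674 + 360 + 704 = 2518
P = 2658 / 2518 × 100 = 105.5600
Fisher = √(L × P) = √(106.0437 × 105.5600) = 105.8016

105.80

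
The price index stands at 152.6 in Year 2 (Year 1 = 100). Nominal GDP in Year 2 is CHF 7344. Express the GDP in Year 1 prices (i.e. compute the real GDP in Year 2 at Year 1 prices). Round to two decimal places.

Real = Nominal ÷ (Index/100) = 7344 ÷ (152.6/100)
     = 7344 ÷ 1.526 = 4812.5819

4812.58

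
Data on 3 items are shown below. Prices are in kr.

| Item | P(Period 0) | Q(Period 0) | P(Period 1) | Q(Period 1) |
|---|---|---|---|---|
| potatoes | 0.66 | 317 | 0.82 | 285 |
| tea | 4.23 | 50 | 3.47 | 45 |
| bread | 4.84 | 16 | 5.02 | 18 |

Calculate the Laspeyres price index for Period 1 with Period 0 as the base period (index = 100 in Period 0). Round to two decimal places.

Laspeyres price index uses base-period quantities as weights.
ΣP(Period 1)·Q(Period 0) = 0.82×317 + 3.47×50 + 5.02×16 = 259.94 + 173.5 + 80.32 = 513.76
ΣP(Period 0)·Q(Period 0) = 0.66×317 + 4.23×50 + 4.84×16 = 209.22 + 211.5 + 77.44 = 498.16
Index = 513.76 / 498.16 × 100 = 103.1315

103.13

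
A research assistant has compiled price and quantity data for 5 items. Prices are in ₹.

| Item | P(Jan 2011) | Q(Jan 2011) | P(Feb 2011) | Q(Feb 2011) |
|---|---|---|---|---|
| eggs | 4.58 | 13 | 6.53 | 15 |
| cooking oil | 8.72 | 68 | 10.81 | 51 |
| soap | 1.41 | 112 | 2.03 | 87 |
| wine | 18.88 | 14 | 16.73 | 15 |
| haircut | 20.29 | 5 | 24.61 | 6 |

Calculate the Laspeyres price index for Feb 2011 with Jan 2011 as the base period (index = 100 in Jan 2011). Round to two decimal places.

Laspeyres price index uses base-period quantities as weights.
ΣP(Feb 2011)·Q(Jan 2011) = 6.53×13 + 10.81×68 + 2.03×112 + 16.73×14 + 24.61×5 = 84.89 + 735.08 + 227.36 + 234.22 + 123.05 = 1404.6
ΣP(Jan 2011)·Q(Jan 2011) = 4.58×13 + 8.72×68 + 1.41×112 + 18.88×14 + 20.29×5 = 59.54 + 592.96 + 157.92 + 264.32 + 101.45 = 1176.19
Index = 1404.6 / 1176.19 × 100 = 119.4195

119.42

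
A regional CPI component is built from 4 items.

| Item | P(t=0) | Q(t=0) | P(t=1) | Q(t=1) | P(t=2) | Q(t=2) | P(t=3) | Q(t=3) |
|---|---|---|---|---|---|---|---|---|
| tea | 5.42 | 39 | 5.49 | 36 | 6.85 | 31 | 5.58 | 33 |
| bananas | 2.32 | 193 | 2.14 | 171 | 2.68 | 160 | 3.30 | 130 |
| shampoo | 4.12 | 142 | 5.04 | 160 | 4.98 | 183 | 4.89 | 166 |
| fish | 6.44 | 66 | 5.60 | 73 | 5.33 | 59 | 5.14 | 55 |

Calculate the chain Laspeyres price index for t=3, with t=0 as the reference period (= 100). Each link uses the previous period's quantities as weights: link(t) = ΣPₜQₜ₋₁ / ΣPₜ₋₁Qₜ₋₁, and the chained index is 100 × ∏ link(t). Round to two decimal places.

Link t=0→t=1:
ΣP(t=1)Q(t=0) = 5.49×39 + 2.14×193 + 5.04×142 + 5.60×66 = 214.11 + 413.02 + 715.68 + 369.6 = 1712.41
ΣP(t=0)Q(t=0) = 5.42×39 + 2.32×193 + 4.12×142 + 6.44×66 = 211.38 + 447.76 + 585.04 + 425.04 = 1669.22
link = 1712.41/1669.22 = 1.025874
Link t=1→t=2:
ΣP(t=2)Q(t=1) = 6.85×36 + 2.68×171 + 4.98×160 + 5.33×73 = 246.6 + 458.28 + 796.8 + 389.09 = 1890.77
ΣP(t=1)Q(t=1) = 5.49×36 + 2.14×171 + 5.04×160 + 5.60×73 = 197.64 + 365.94 + 806.4 + 408.8 = 1778.78
link = 1890.77/1778.78 = 1.062959
Link t=2→t=3:
ΣP(t=3)Q(t=2) = 5.58×31 + 3.30×160 + 4.89×183 + 5.14×59 = 172.98 + 528 + 894.87 + 303.26 = 1899.11
ΣP(t=2)Q(t=2) = 6.85×31 + 2.68×160 + 4.98×183 + 5.33×59 = 212.35 + 428.8 + 911.34 + 314.47 = 1866.96
link = 1899.11/1866.96 = 1.017221
Chained index = 100 × 1.025874 × 1.062959 × 1.017221 = 110.9241

110.92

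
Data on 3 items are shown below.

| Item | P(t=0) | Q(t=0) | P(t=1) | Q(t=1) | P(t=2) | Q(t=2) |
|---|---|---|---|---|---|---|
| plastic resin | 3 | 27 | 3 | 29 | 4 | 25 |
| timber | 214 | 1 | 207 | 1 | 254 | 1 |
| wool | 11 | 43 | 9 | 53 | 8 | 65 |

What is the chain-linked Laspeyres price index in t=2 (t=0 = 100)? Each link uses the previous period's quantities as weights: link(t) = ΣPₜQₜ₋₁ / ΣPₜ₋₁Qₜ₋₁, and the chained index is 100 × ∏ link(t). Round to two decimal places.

Link t=0→t=1:
ΣP(t=1)Q(t=0) = 3×27 + 207×1 + 9×43 = 81 + 207 + 387 = 675
ΣP(t=0)Q(t=0) = 3×27 + 214×1 + 11×43 = 81 + 214 + 473 = 768
link = 675/768 = 0.878906
Link t=1→t=2:
ΣP(t=2)Q(t=1) = 4×29 + 254×1 + 8×53 = 116 + 254 + 424 = 794
ΣP(t=1)Q(t=1) = 3×29 + 207×1 + 9×53 = 87 + 207 + 477 = 771
link = 794/771 = 1.029831
Chained index = 100 × 0.878906 × 1.029831 = 90.5125

90.51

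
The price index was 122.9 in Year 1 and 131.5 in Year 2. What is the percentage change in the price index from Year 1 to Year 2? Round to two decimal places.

Change = (131.5 − 122.9) / 122.9 × 100
       = 8.6 / 122.9 × 100 = 6.9976%

7.00%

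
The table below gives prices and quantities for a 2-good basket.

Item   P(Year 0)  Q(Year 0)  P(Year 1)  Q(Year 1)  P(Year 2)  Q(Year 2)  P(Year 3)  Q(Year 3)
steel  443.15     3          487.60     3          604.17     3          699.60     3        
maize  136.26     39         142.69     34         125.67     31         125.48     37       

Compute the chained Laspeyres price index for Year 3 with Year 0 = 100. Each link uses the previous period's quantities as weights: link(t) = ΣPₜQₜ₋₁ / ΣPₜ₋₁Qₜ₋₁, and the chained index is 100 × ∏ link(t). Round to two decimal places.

106.95

Link Year 0→Year 1:
ΣP(Year 1)Q(Year 0) = 487.60×3 + 142.69×39 = 1462.8 + 5564.91 = 7027.71
ΣP(Year 0)Q(Year 0) = 443.15×3 + 136.26×39 = 1329.45 + 5314.14 = 6643.59
link = 7027.71/6643.59 = 1.057818
Link Year 1→Year 2:
ΣP(Year 2)Q(Year 1) = 604.17×3 + 125.67×34 = 1812.51 + 4272.78 = 6085.29
ΣP(Year 1)Q(Year 1) = 487.60×3 + 142.69×34 = 1462.8 + 4851.46 = 6314.26
link = 6085.29/6314.26 = 0.963738
Link Year 2→Year 3:
ΣP(Year 3)Q(Year 2) = 699.60×3 + 125.48×31 = 2098.8 + 3889.88 = 5988.68
ΣP(Year 2)Q(Year 2) = 604.17×3 + 125.67×31 = 1812.51 + 3895.77 = 5708.28
link = 5988.68/5708.28 = 1.049122
Chained index = 100 × 1.057818 × 0.963738 × 1.049122 = 106.9537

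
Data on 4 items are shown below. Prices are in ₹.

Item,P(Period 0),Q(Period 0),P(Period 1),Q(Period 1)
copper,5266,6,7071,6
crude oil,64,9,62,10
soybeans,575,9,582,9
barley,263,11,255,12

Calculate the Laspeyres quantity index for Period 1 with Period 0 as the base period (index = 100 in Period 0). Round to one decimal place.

Laspeyres quantity index uses base-period prices as weights.
ΣP(Period 0)·Q(Period 1) = 5266×6 + 64×10 + 575×9 + 263×12 = 31596 + 640 + 5175 + 3156 = 40567
ΣP(Period 0)·Q(Period 0) = 5266×6 + 64×9 + 575×9 + 263×11 = 31596 + 576 + 5175 + 2893 = 40240
Index = 40567 / 40240 × 100 = 100.8126

100.8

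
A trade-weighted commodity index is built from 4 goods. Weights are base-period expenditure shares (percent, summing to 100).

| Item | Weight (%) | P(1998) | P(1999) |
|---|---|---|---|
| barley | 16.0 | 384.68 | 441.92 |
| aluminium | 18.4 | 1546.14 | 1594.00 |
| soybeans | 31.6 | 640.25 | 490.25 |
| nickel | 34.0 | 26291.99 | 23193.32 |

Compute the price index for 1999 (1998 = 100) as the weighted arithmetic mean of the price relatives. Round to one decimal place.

91.5

barley: 16.0 × (441.92/384.68) = 16.0 × 1.148799 = 18.3808
aluminium: 18.4 × (1594.00/1546.14) = 18.4 × 1.030955 = 18.9696
soybeans: 31.6 × (490.25/640.25) = 31.6 × 0.765717 = 24.1966
nickel: 34.0 × (23193.32/26291.99) = 34.0 × 0.882144 = 29.9929
Index = Σ wᵢ·(p₁ᵢ/p₀ᵢ) = 18.3808 + 18.9696 + 24.1966 + 29.9929 = 91.5399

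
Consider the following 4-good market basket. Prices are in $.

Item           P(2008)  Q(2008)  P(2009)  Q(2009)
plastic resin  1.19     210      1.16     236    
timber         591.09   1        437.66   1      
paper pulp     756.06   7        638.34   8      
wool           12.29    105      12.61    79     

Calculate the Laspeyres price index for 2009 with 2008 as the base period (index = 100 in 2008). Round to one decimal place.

87.2

Laspeyres price index uses base-period quantities as weights.
ΣP(2009)·Q(2008) = 1.16×210 + 437.66×1 + 638.34×7 + 12.61×105 = 243.6 + 437.66 + 4468.38 + 1324.05 = 6473.69
ΣP(2008)·Q(2008) = 1.19×210 + 591.09×1 + 756.06×7 + 12.29×105 = 249.9 + 591.09 + 5292.42 + 1290.45 = 7423.86
Index = 6473.69 / 7423.86 × 100 = 87.2011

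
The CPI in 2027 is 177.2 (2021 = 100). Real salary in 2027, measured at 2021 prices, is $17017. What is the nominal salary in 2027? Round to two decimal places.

30154.12

Nominal = Real × (Index/100) = 17017 × (177.2/100)
        = 17017 × 1.772 = 30154.1240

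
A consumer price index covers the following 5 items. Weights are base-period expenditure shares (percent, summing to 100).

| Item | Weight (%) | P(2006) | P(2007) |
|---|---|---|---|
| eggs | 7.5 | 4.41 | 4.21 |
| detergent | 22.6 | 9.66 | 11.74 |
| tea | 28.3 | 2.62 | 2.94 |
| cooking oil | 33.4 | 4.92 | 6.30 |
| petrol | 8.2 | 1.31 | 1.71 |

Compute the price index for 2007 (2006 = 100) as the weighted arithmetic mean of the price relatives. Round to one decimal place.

119.9

eggs: 7.5 × (4.21/4.41) = 7.5 × 0.954649 = 7.1599
detergent: 22.6 × (11.74/9.66) = 22.6 × 1.215321 = 27.4663
tea: 28.3 × (2.94/2.62) = 28.3 × 1.122137 = 31.7565
cooking oil: 33.4 × (6.30/4.92) = 33.4 × 1.280488 = 42.7683
petrol: 8.2 × (1.71/1.31) = 8.2 × 1.305344 = 10.7038
Index = Σ wᵢ·(p₁ᵢ/p₀ᵢ) = 7.1599 + 27.4663 + 31.7565 + 42.7683 + 10.7038 = 119.8547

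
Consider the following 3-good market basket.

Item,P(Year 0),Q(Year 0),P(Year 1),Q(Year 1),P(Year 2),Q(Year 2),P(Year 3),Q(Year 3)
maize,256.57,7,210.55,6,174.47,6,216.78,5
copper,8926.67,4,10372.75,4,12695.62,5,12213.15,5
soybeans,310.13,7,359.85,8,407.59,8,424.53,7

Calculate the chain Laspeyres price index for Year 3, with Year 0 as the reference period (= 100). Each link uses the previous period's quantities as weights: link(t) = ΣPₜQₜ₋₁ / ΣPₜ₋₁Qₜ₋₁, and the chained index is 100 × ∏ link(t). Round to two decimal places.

Link Year 0→Year 1:
ΣP(Year 1)Q(Year 0) = 210.55×7 + 10372.75×4 + 359.85×7 = 1473.85 + 41491 + 2518.95 = 45483.8
ΣP(Year 0)Q(Year 0) = 256.57×7 + 8926.67×4 + 310.13×7 = 1795.99 + 35706.68 + 2170.91 = 39673.58
link = 45483.8/39673.58 = 1.146451
Link Year 1→Year 2:
ΣP(Year 2)Q(Year 1) = 174.47×6 + 12695.62×4 + 407.59×8 = 1046.82 + 50782.48 + 3260.72 = 55090.02
ΣP(Year 1)Q(Year 1) = 210.55×6 + 10372.75×4 + 359.85×8 = 1263.3 + 41491 + 2878.8 = 45633.1
link = 55090.02/45633.1 = 1.207238
Link Year 2→Year 3:
ΣP(Year 3)Q(Year 2) = 216.78×6 + 12213.15×5 + 424.53×8 = 1300.68 + 61065.75 + 3396.24 = 65762.67
ΣP(Year 2)Q(Year 2) = 174.47×6 + 12695.62×5 + 407.59×8 = 1046.82 + 63478.1 + 3260.72 = 67785.64
link = 65762.67/67785.64 = 0.970156
Chained index = 100 × 1.146451 × 1.207238 × 0.970156 = 134.2734

134.27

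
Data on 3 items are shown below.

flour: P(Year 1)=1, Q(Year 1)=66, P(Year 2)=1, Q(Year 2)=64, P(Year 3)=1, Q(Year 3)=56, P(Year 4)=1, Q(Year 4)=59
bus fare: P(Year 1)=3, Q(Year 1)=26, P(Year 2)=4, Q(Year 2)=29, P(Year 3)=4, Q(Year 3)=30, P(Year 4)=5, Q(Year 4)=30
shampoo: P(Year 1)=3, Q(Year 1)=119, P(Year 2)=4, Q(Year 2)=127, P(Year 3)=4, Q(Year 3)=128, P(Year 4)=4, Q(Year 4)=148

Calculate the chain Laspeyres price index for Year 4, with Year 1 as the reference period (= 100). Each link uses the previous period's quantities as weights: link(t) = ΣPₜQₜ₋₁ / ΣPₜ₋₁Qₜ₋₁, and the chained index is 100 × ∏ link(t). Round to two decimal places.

134.56

Link Year 1→Year 2:
ΣP(Year 2)Q(Year 1) = 1×66 + 4×26 + 4×119 = 66 + 104 + 476 = 646
ΣP(Year 1)Q(Year 1) = 1×66 + 3×26 + 3×119 = 66 + 78 + 357 = 501
link = 646/501 = 1.289421
Link Year 2→Year 3:
ΣP(Year 3)Q(Year 2) = 1×64 + 4×29 + 4×127 = 64 + 116 + 508 = 688
ΣP(Year 2)Q(Year 2) = 1×64 + 4×29 + 4×127 = 64 + 116 + 508 = 688
link = 688/688 = 1.000000
Link Year 3→Year 4:
ΣP(Year 4)Q(Year 3) = 1×56 + 5×30 + 4×128 = 56 + 150 + 512 = 718
ΣP(Year 3)Q(Year 3) = 1×56 + 4×30 + 4×128 = 56 + 120 + 512 = 688
link = 718/688 = 1.043605
Chained index = 100 × 1.289421 × 1.000000 × 1.043605 = 134.5646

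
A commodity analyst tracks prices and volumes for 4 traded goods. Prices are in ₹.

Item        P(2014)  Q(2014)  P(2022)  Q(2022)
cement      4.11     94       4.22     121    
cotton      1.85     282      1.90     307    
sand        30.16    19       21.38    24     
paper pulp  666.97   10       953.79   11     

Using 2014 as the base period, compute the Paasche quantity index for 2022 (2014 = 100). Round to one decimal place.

Paasche quantity index uses current-period prices as weights.
ΣP(2022)·Q(2022) = 4.22×121 + 1.90×307 + 21.38×24 + 953.79×11 = 510.62 + 583.3 + 513.12 + 10491.69 = 12098.73
ΣP(2022)·Q(2014) = 4.22×94 + 1.90×282 + 21.38×19 + 953.79×10 = 396.68 + 535.8 + 406.22 + 9537.9 = 10876.6
Index = 12098.73 / 10876.6 × 100 = 111.2363

111.2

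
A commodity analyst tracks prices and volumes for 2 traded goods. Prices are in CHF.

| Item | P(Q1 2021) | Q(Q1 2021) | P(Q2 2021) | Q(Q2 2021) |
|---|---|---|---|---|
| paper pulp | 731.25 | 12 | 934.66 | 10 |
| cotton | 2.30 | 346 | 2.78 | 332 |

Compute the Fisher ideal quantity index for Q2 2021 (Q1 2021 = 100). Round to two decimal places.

Laspeyres component (base-period weights):
ΣP(Q1 2021)Q(Q2 2021) = 731.25×10 + 2.30×332 = 7312.5 + 763.6 = 8076.1
ΣP(Q1 2021)Q(Q1 2021) = 731.25×12 + 2.30×346 = 8775 + 795.8 = 9570.8
L = 8076.1 / 9570.8 × 100 = 84.3827
Paasche component (current-period weights):
ΣP(Q2 2021)Q(Q2 2021) = 934.66×10 + 2.78×332 = 9346.6 + 922.96 = 10269.56
ΣP(Q2 2021)Q(Q1 2021) = 934.66×12 + 2.78×346 = 11215.92 + 961.88 = 12177.8
P = 10269.56 / 12177.8 × 100 = 84.3302
Fisher = √(L × P) = √(84.3827 × 84.3302) = 84.3564

84.36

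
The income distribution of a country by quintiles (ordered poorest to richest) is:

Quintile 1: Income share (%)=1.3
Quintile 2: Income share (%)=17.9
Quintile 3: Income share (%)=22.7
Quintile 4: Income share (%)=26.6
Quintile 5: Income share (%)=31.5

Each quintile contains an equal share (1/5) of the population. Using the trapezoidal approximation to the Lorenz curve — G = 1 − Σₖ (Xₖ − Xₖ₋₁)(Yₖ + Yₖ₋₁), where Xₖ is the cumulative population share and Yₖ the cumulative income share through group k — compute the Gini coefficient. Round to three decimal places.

0.276

Cumulative income shares Yₖ: 0.0130, 0.1920, 0.4190, 0.6850, 1.0000
Σ (Xₖ−Xₖ₋₁)(Yₖ+Yₖ₋₁) = (1/5)(0.0130+0.0000) + (1/5)(0.1920+0.0130) + (1/5)(0.4190+0.1920) + (1/5)(0.6850+0.4190) + (1/5)(1.0000+0.6850)
  = 0.0026 + 0.0410 + 0.1222 + 0.2208 + 0.3370 = 0.7236
G = 1 − 0.7236 = 0.2764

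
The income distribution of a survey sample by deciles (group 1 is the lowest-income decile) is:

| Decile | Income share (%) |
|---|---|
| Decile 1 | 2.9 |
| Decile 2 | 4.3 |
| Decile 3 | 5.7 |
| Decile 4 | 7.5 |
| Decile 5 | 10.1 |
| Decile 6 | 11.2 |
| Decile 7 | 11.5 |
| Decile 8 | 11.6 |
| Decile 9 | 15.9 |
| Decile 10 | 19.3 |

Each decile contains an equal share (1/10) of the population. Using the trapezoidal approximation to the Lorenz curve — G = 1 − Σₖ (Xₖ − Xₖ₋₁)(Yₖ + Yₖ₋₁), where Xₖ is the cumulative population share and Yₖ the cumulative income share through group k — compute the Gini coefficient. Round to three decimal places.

0.271

Cumulative income shares Yₖ: 0.0290, 0.0720, 0.1290, 0.2040, 0.3050, 0.4170, 0.5320, 0.6480, 0.8070, 1.0000
Σ (Xₖ−Xₖ₋₁)(Yₖ+Yₖ₋₁) = (1/10)(0.0290+0.0000) + (1/10)(0.0720+0.0290) + (1/10)(0.1290+0.0720) + (1/10)(0.2040+0.1290) + (1/10)(0.3050+0.2040) + (1/10)(0.4170+0.3050) + (1/10)(0.5320+0.4170) + (1/10)(0.6480+0.5320) + (1/10)(0.8070+0.6480) + (1/10)(1.0000+0.8070)
  = 0.0029 + 0.0101 + 0.0201 + 0.0333 + 0.0509 + 0.0722 + 0.0949 + 0.1180 + 0.1455 + 0.1807 = 0.7286
G = 1 − 0.7286 = 0.2714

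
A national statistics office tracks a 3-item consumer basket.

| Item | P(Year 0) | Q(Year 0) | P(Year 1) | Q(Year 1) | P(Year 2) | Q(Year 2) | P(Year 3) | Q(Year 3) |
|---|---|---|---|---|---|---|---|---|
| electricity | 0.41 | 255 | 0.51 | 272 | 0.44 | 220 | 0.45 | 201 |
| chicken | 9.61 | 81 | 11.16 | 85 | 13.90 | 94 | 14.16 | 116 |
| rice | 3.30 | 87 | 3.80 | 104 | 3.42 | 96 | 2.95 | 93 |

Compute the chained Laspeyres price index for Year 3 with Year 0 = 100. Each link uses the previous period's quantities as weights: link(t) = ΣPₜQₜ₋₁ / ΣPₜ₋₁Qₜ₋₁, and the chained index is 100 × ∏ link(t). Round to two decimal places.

Link Year 0→Year 1:
ΣP(Year 1)Q(Year 0) = 0.51×255 + 11.16×81 + 3.80×87 = 130.05 + 903.96 + 330.6 = 1364.61
ΣP(Year 0)Q(Year 0) = 0.41×255 + 9.61×81 + 3.30×87 = 104.55 + 778.41 + 287.1 = 1170.06
link = 1364.61/1170.06 = 1.166274
Link Year 1→Year 2:
ΣP(Year 2)Q(Year 1) = 0.44×272 + 13.90×85 + 3.42×104 = 119.68 + 1181.5 + 355.68 = 1656.86
ΣP(Year 1)Q(Year 1) = 0.51×272 + 11.16×85 + 3.80×104 = 138.72 + 948.6 + 395.2 = 1482.52
link = 1656.86/1482.52 = 1.117597
Link Year 2→Year 3:
ΣP(Year 3)Q(Year 2) = 0.45×220 + 14.16×94 + 2.95×96 = 99 + 1331.04 + 283.2 = 1713.24
ΣP(Year 2)Q(Year 2) = 0.44×220 + 13.90×94 + 3.42×96 = 96.8 + 1306.6 + 328.32 = 1731.72
link = 1713.24/1731.72 = 0.989329
Chained index = 100 × 1.166274 × 1.117597 × 0.989329 = 128.9514

128.95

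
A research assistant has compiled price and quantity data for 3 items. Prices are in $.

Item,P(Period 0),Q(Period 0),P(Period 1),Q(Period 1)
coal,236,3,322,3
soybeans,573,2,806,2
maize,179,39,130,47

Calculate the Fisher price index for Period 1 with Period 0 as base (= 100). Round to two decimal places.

85.59

Laspeyres component (base-period weights):
ΣP(Period 1)Q(Period 0) = 322×3 + 806×2 + 130×39 = 966 + 1612 + 5070 = 7648
ΣP(Period 0)Q(Period 0) = 236×3 + 573×2 + 179×39 = 708 + 1146 + 6981 = 8835
L = 7648 / 8835 × 100 = 86.5648
Paasche component (current-period weights):
ΣP(Period 1)Q(Period 1) = 322×3 + 806×2 + 130×47 = 966 + 1612 + 6110 = 8688
ΣP(Period 0)Q(Period 1) = 236×3 + 573×2 + 179×47 = 708 + 1146 + 8413 = 10267
P = 8688 / 10267 × 100 = 84.6206
Fisher = √(L × P) = √(86.5648 × 84.6206) = 85.5872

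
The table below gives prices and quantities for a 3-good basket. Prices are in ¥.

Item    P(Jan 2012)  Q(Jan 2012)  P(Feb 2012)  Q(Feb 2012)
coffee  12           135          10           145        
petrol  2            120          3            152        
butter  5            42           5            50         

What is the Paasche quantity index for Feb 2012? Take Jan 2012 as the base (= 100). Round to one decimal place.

Paasche quantity index uses current-period prices as weights.
ΣP(Feb 2012)·Q(Feb 2012) = 10×145 + 3×152 + 5×50 = 1450 + 456 + 250 = 2156
ΣP(Feb 2012)·Q(Jan 2012) = 10×135 + 3×120 + 5×42 = 1350 + 360 + 210 = 1920
Index = 2156 / 1920 × 100 = 112.2917

112.3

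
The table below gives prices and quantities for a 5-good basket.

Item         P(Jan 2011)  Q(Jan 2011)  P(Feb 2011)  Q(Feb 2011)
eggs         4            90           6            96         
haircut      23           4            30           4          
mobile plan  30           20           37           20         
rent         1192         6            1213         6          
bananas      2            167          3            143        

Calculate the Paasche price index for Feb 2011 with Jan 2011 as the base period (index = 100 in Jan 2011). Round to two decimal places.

107.39

Paasche price index uses current-period quantities as weights.
ΣP(Feb 2011)·Q(Feb 2011) = 6×96 + 30×4 + 37×20 + 1213×6 + 3×143 = 576 + 120 + 740 + 7278 + 429 = 9143
ΣP(Jan 2011)·Q(Feb 2011) = 4×96 + 23×4 + 30×20 + 1192×6 + 2×143 = 384 + 92 + 600 + 7152 + 286 = 8514
Index = 9143 / 8514 × 100 = 107.3878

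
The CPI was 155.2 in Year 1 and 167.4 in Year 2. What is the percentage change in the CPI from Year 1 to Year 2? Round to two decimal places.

7.86%

Change = (167.4 − 155.2) / 155.2 × 100
       = 12.2 / 155.2 × 100 = 7.8608%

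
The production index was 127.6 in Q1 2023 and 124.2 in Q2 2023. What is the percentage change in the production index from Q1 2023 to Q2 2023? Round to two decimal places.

-2.66%

Change = (124.2 − 127.6) / 127.6 × 100
       = -3.4 / 127.6 × 100 = -2.6646%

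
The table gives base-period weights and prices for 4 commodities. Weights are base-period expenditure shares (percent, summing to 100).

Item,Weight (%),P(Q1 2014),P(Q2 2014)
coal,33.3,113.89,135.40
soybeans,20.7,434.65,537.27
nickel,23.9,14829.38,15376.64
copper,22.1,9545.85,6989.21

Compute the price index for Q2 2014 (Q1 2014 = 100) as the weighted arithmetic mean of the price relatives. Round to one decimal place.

106.1

coal: 33.3 × (135.40/113.89) = 33.3 × 1.188866 = 39.5893
soybeans: 20.7 × (537.27/434.65) = 20.7 × 1.236098 = 25.5872
nickel: 23.9 × (15376.64/14829.38) = 23.9 × 1.036904 = 24.7820
copper: 22.1 × (6989.21/9545.85) = 22.1 × 0.732173 = 16.1810
Index = Σ wᵢ·(p₁ᵢ/p₀ᵢ) = 39.5893 + 25.5872 + 24.7820 + 16.1810 = 106.1395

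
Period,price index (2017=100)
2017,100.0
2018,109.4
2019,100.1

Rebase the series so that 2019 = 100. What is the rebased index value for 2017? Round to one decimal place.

Rebased(2017) = 100.0 / 100.1 × 100 = 99.9001

99.9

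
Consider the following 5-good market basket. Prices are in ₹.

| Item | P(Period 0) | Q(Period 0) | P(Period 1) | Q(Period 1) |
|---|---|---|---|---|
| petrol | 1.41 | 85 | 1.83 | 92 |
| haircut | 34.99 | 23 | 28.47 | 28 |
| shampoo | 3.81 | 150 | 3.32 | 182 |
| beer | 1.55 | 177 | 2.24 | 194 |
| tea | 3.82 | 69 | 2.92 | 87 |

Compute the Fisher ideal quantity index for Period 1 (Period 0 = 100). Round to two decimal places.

Laspeyres component (base-period weights):
ΣP(Period 0)Q(Period 1) = 1.41×92 + 34.99×28 + 3.81×182 + 1.55×194 + 3.82×87 = 129.72 + 979.72 + 693.42 + 300.7 + 332.34 = 2435.9
ΣP(Period 0)Q(Period 0) = 1.41×85 + 34.99×23 + 3.81×150 + 1.55×177 + 3.82×69 = 119.85 + 804.77 + 571.5 + 274.35 + 263.58 = 2034.05
L = 2435.9 / 2034.05 × 100 = 119.7562
Paasche component (current-period weights):
ΣP(Period 1)Q(Period 1) = 1.83×92 + 28.47×28 + 3.32×182 + 2.24×194 + 2.92×87 = 168.36 + 797.16 + 604.24 + 434.56 + 254.04 = 2258.36
ΣP(Period 1)Q(Period 0) = 1.83×85 + 28.47×23 + 3.32×150 + 2.24×177 + 2.92×69 = 155.55 + 654.81 + 498 + 396.48 + 201.48 = 1906.32
P = 2258.36 / 1906.32 × 100 = 118.4670
Fisher = √(L × P) = √(119.7562 × 118.4670) = 119.1098

119.11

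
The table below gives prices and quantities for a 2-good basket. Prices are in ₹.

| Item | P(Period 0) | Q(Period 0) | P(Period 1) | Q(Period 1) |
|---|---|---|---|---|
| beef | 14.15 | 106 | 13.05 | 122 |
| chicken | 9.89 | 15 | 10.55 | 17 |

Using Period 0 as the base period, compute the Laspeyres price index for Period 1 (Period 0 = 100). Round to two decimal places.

93.53

Laspeyres price index uses base-period quantities as weights.
ΣP(Period 1)·Q(Period 0) = 13.05×106 + 10.55×15 = 1383.3 + 158.25 = 1541.55
ΣP(Period 0)·Q(Period 0) = 14.15×106 + 9.89×15 = 1499.9 + 148.35 = 1648.25
Index = 1541.55 / 1648.25 × 100 = 93.5265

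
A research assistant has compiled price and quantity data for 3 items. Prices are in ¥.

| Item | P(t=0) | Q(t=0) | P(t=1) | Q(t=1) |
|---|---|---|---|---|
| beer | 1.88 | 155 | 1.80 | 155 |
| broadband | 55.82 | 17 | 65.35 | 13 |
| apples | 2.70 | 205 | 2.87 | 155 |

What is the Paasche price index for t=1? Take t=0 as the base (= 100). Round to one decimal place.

109.6

Paasche price index uses current-period quantities as weights.
ΣP(t=1)·Q(t=1) = 1.80×155 + 65.35×13 + 2.87×155 = 279 + 849.55 + 444.85 = 1573.4
ΣP(t=0)·Q(t=1) = 1.88×155 + 55.82×13 + 2.70×155 = 291.4 + 725.66 + 418.5 = 1435.56
Index = 1573.4 / 1435.56 × 100 = 109.6018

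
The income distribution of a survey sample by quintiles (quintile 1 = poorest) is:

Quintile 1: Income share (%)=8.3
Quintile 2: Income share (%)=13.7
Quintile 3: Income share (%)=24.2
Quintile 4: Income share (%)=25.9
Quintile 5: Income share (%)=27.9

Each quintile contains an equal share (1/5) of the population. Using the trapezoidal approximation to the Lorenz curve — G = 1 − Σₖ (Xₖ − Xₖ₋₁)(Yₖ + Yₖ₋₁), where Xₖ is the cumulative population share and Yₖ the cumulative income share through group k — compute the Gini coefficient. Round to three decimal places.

0.206

Cumulative income shares Yₖ: 0.0830, 0.2200, 0.4620, 0.7210, 1.0000
Σ (Xₖ−Xₖ₋₁)(Yₖ+Yₖ₋₁) = (1/5)(0.0830+0.0000) + (1/5)(0.2200+0.0830) + (1/5)(0.4620+0.2200) + (1/5)(0.7210+0.4620) + (1/5)(1.0000+0.7210)
  = 0.0166 + 0.0606 + 0.1364 + 0.2366 + 0.3442 = 0.7944
G = 1 − 0.7944 = 0.2056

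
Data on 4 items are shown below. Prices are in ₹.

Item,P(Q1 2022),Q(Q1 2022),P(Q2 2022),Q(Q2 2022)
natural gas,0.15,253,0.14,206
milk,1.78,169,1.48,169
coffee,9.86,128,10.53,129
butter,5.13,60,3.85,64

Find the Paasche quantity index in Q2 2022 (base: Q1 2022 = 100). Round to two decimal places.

Paasche quantity index uses current-period prices as weights.
ΣP(Q2 2022)·Q(Q2 2022) = 0.14×206 + 1.48×169 + 10.53×129 + 3.85×64 = 28.84 + 250.12 + 1358.37 + 246.4 = 1883.73
ΣP(Q2 2022)·Q(Q1 2022) = 0.14×253 + 1.48×169 + 10.53×128 + 3.85×60 = 35.42 + 250.12 + 1347.84 + 231 = 1864.38
Index = 1883.73 / 1864.38 × 100 = 101.0379

101.04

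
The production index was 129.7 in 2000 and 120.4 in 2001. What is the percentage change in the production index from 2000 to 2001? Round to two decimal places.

Change = (120.4 − 129.7) / 129.7 × 100
       = -9.3 / 129.7 × 100 = -7.1704%

-7.17%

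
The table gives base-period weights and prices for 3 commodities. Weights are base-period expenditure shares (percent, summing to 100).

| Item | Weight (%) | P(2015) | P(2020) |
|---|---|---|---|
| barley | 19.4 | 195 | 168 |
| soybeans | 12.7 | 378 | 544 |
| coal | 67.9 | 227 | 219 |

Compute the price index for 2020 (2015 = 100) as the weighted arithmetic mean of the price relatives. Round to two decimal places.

barley: 19.4 × (168/195) = 19.4 × 0.861538 = 16.7138
soybeans: 12.7 × (544/378) = 12.7 × 1.439153 = 18.2772
coal: 67.9 × (219/227) = 67.9 × 0.964758 = 65.5070
Index = Σ wᵢ·(p₁ᵢ/p₀ᵢ) = 16.7138 + 18.2772 + 65.5070 = 100.4981

100.50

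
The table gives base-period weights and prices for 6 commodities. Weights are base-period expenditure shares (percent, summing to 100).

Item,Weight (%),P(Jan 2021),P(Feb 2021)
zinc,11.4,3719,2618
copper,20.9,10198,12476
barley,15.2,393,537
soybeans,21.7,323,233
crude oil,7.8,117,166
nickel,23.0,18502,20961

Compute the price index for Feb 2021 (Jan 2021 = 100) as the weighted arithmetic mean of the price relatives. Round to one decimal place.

zinc: 11.4 × (2618/3719) = 11.4 × 0.703953 = 8.0251
copper: 20.9 × (12476/10198) = 20.9 × 1.223377 = 25.5686
barley: 15.2 × (537/393) = 15.2 × 1.366412 = 20.7695
soybeans: 21.7 × (233/323) = 21.7 × 0.721362 = 15.6536
crude oil: 7.8 × (166/117) = 7.8 × 1.418803 = 11.0667
nickel: 23.0 × (20961/18502) = 23.0 × 1.132905 = 26.0568
Index = Σ wᵢ·(p₁ᵢ/p₀ᵢ) = 8.0251 + 25.5686 + 20.7695 + 15.6536 + 11.0667 + 26.0568 = 107.1401

107.1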